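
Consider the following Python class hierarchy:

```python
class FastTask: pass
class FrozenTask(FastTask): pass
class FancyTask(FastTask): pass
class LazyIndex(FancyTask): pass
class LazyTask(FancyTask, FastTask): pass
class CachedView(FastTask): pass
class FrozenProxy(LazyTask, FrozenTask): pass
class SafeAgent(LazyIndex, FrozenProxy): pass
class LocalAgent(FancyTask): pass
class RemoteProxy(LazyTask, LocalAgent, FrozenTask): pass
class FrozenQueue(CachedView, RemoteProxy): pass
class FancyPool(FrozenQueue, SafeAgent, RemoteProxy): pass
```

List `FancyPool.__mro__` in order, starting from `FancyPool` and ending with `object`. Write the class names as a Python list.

[FancyPool, FrozenQueue, CachedView, SafeAgent, RemoteProxy, LazyIndex, FrozenProxy, LazyTask, LocalAgent, FancyTask, FrozenTask, FastTask, object]

L[FancyPool] = FancyPool + merge(L[FrozenQueue], L[SafeAgent], L[RemoteProxy], [FrozenQueue SafeAgent RemoteProxy])
  take FrozenQueue:  [FrozenQueue CachedView RemoteProxy LazyTask LocalAgent FancyTask FrozenTask FastTask object] + [SafeAgent LazyIndex FrozenProxy LazyTask FancyTask FrozenTask FastTask object] + [RemoteProxy LazyTask LocalAgent FancyTask FrozenTask FastTask object] + [FrozenQueue SafeAgent RemoteProxy]
  take CachedView:  [CachedView RemoteProxy LazyTask LocalAgent FancyTask FrozenTask FastTask object] + [SafeAgent LazyIndex FrozenProxy LazyTask FancyTask FrozenTask FastTask object] + [RemoteProxy LazyTask LocalAgent FancyTask FrozenTask FastTask object] + [SafeAgent RemoteProxy]
  take SafeAgent:  [RemoteProxy LazyTask LocalAgent FancyTask FrozenTask FastTask object] + [SafeAgent LazyIndex FrozenProxy LazyTask FancyTask FrozenTask FastTask object] + [RemoteProxy LazyTask LocalAgent FancyTask FrozenTask FastTask object] + [SafeAgent RemoteProxy]
  take RemoteProxy:  [RemoteProxy LazyTask LocalAgent FancyTask FrozenTask FastTask object] + [LazyIndex FrozenProxy LazyTask FancyTask FrozenTask FastTask object] + [RemoteProxy LazyTask LocalAgent FancyTask FrozenTask FastTask object] + [RemoteProxy]
  take LazyIndex:  [LazyTask LocalAgent FancyTask FrozenTask FastTask object] + [LazyIndex FrozenProxy LazyTask FancyTask FrozenTask FastTask object] + [LazyTask LocalAgent FancyTask FrozenTask FastTask object]
  take FrozenProxy:  [LazyTask LocalAgent FancyTask FrozenTask FastTask object] + [FrozenProxy LazyTask FancyTask FrozenTask FastTask object] + [LazyTask LocalAgent FancyTask FrozenTask FastTask object]
  take LazyTask:  [LazyTask LocalAgent FancyTask FrozenTask FastTask object] + [LazyTask FancyTask FrozenTask FastTask object] + [LazyTask LocalAgent FancyTask FrozenTask FastTask object]
  take LocalAgent:  [LocalAgent FancyTask FrozenTask FastTask object] + [FancyTask FrozenTask FastTask object] + [LocalAgent FancyTask FrozenTask FastTask object]
  take FancyTask:  [FancyTask FrozenTask FastTask object] + [FancyTask FrozenTask FastTask object] + [FancyTask FrozenTask FastTask object]
  take FrozenTask:  [FrozenTask FastTask object] + [FrozenTask FastTask object] + [FrozenTask FastTask object]
  take FastTask:  [FastTask object] + [FastTask object] + [FastTask object]
  take object:  [object] + [object] + [object]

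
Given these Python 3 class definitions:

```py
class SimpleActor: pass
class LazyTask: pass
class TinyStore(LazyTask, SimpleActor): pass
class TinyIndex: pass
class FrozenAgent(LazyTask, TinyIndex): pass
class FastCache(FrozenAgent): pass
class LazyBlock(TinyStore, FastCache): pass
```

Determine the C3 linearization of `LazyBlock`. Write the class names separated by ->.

LazyBlock -> TinyStore -> FastCache -> FrozenAgent -> LazyTask -> SimpleActor -> TinyIndex -> object

L[LazyBlock] = LazyBlock + merge(L[TinyStore], L[FastCache], [TinyStore FastCache])
  take TinyStore:  [TinyStore LazyTask SimpleActor object] + [FastCache FrozenAgent LazyTask TinyIndex object] + [TinyStore FastCache]
  take FastCache:  [LazyTask SimpleActor object] + [FastCache FrozenAgent LazyTask TinyIndex object] + [FastCache]
  take FrozenAgent:  [LazyTask SimpleActor object] + [FrozenAgent LazyTask TinyIndex object]
  take LazyTask:  [LazyTask SimpleActor object] + [LazyTask TinyIndex object]
  take SimpleActor:  [SimpleActor object] + [TinyIndex object]
  take TinyIndex:  [object] + [TinyIndex object]
  take object:  [object] + [object]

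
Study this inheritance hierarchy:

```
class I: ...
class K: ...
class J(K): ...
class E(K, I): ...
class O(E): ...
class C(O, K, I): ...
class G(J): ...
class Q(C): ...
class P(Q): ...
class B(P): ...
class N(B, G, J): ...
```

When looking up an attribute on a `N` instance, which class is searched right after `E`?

L[N] = N + merge(L[B], L[G], L[J], [B G J])
  take B:  [B P Q C O E K I object] + [G J K object] + [J K object] + [B G J]
  take P:  [P Q C O E K I object] + [G J K object] + [J K object] + [G J]
  take Q:  [Q C O E K I object] + [G J K object] + [J K object] + [G J]
  take C:  [C O E K I object] + [G J K object] + [J K object] + [G J]
  take O:  [O E K I object] + [G J K object] + [J K object] + [G J]
  take E:  [E K I object] + [G J K object] + [J K object] + [G J]
  take G:  [K I object] + [G J K object] + [J K object] + [G J]
  take J:  [K I object] + [J K object] + [J K object] + [J]
  take K:  [K I object] + [K object] + [K object]
  take I:  [I object] + [object] + [object]
  take object:  [object] + [object] + [object]
MRO: N B P Q C O E G J K I object
E is at position 6; next is G.

G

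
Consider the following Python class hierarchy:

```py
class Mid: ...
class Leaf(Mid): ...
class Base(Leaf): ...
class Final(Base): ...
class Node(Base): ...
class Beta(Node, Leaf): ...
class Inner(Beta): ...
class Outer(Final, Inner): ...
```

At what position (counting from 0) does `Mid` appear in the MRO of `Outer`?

7

L[Outer] = Outer + merge(L[Final], L[Inner], [Final Inner])
  take Final:  [Final Base Leaf Mid object] + [Inner Beta Node Base Leaf Mid object] + [Final Inner]
  take Inner:  [Base Leaf Mid object] + [Inner Beta Node Base Leaf Mid object] + [Inner]
  take Beta:  [Base Leaf Mid object] + [Beta Node Base Leaf Mid object]
  take Node:  [Base Leaf Mid object] + [Node Base Leaf Mid object]
  take Base:  [Base Leaf Mid object] + [Base Leaf Mid object]
  take Leaf:  [Leaf Mid object] + [Leaf Mid object]
  take Mid:  [Mid object] + [Mid object]
  take object:  [object] + [object]
MRO: Outer Final Inner Beta Node Base Leaf Mid object
Mid sits at index 7.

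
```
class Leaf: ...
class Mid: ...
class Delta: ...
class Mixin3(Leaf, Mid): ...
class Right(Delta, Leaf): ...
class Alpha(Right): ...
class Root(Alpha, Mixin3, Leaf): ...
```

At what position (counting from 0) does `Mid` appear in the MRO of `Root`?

6

L[Root] = Root + merge(L[Alpha], L[Mixin3], L[Leaf], [Alpha Mixin3 Leaf])
  take Alpha:  [Alpha Right Delta Leaf object] + [Mixin3 Leaf Mid object] + [Leaf object] + [Alpha Mixin3 Leaf]
  take Right:  [Right Delta Leaf object] + [Mixin3 Leaf Mid object] + [Leaf object] + [Mixin3 Leaf]
  take Delta:  [Delta Leaf object] + [Mixin3 Leaf Mid object] + [Leaf object] + [Mixin3 Leaf]
  take Mixin3:  [Leaf object] + [Mixin3 Leaf Mid object] + [Leaf object] + [Mixin3 Leaf]
  take Leaf:  [Leaf object] + [Leaf Mid object] + [Leaf object] + [Leaf]
  take Mid:  [object] + [Mid object] + [object]
  take object:  [object] + [object] + [object]
MRO: Root Alpha Right Delta Mixin3 Leaf Mid object
Mid sits at index 6.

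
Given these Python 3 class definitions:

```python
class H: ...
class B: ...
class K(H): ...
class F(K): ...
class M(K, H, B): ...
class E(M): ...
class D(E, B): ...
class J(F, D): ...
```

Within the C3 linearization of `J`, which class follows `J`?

L[J] = J + merge(L[F], L[D], [F D])
  take F:  [F K H object] + [D E M K H B object] + [F D]
  take D:  [K H object] + [D E M K H B object] + [D]
  take E:  [K H object] + [E M K H B object]
  take M:  [K H object] + [M K H B object]
  take K:  [K H object] + [K H B object]
  take H:  [H object] + [H B object]
  take B:  [object] + [B object]
  take object:  [object] + [object]
MRO: J F D E M K H B object
J is at position 0; next is F.

F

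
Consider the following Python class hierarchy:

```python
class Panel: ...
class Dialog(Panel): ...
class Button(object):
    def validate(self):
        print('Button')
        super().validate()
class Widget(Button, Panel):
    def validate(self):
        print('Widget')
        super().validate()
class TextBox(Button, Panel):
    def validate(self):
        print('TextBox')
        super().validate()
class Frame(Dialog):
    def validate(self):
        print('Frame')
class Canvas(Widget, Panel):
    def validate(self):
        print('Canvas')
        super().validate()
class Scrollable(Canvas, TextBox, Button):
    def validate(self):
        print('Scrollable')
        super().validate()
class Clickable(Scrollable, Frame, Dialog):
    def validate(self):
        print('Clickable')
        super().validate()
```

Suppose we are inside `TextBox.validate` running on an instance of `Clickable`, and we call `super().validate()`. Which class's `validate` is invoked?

L[Clickable] = Clickable + merge(L[Scrollable], L[Frame], L[Dialog], [Scrollable Frame Dialog])
  take Scrollable:  [Scrollable Canvas Widget TextBox Button Panel object] + [Frame Dialog Panel object] + [Dialog Panel object] + [Scrollable Frame Dialog]
  take Canvas:  [Canvas Widget TextBox Button Panel object] + [Frame Dialog Panel object] + [Dialog Panel object] + [Frame Dialog]
  take Widget:  [Widget TextBox Button Panel object] + [Frame Dialog Panel object] + [Dialog Panel object] + [Frame Dialog]
  take TextBox:  [TextBox Button Panel object] + [Frame Dialog Panel object] + [Dialog Panel object] + [Frame Dialog]
  take Button:  [Button Panel object] + [Frame Dialog Panel object] + [Dialog Panel object] + [Frame Dialog]
  take Frame:  [Panel object] + [Frame Dialog Panel object] + [Dialog Panel object] + [Frame Dialog]
  take Dialog:  [Panel object] + [Dialog Panel object] + [Dialog Panel object] + [Dialog]
  take Panel:  [Panel object] + [Panel object] + [Panel object]
  take object:  [object] + [object] + [object]
MRO: Clickable Scrollable Canvas Widget TextBox Button Frame Dialog Panel object
super() in TextBox.validate on a Clickable instance goes to the class after TextBox in Clickable's MRO: Button.

Button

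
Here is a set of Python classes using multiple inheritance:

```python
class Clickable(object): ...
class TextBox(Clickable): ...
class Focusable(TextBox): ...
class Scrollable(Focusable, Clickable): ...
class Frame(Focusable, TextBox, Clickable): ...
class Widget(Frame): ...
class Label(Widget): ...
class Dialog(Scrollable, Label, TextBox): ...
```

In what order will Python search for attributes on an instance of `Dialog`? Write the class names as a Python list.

L[Dialog] = Dialog + merge(L[Scrollable], L[Label], L[TextBox], [Scrollable Label TextBox])
  take Scrollable:  [Scrollable Focusable TextBox Clickable object] + [Label Widget Frame Focusable TextBox Clickable object] + [TextBox Clickable object] + [Scrollable Label TextBox]
  take Label:  [Focusable TextBox Clickable object] + [Label Widget Frame Focusable TextBox Clickable object] + [TextBox Clickable object] + [Label TextBox]
  take Widget:  [Focusable TextBox Clickable object] + [Widget Frame Focusable TextBox Clickable object] + [TextBox Clickable object] + [TextBox]
  take Frame:  [Focusable TextBox Clickable object] + [Frame Focusable TextBox Clickable object] + [TextBox Clickable object] + [TextBox]
  take Focusable:  [Focusable TextBox Clickable object] + [Focusable TextBox Clickable object] + [TextBox Clickable object] + [TextBox]
  take TextBox:  [TextBox Clickable object] + [TextBox Clickable object] + [TextBox Clickable object] + [TextBox]
  take Clickable:  [Clickable object] + [Clickable object] + [Clickable object]
  take object:  [object] + [object] + [object]

[Dialog, Scrollable, Label, Widget, Frame, Focusable, TextBox, Clickable, object]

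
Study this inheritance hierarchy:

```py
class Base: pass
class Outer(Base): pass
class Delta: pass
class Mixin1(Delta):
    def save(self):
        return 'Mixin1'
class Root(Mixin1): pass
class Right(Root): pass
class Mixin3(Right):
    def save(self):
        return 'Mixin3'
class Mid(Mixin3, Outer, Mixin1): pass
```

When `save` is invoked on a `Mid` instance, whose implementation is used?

Mixin3

L[Mid] = Mid + merge(L[Mixin3], L[Outer], L[Mixin1], [Mixin3 Outer Mixin1])
  take Mixin3:  [Mixin3 Right Root Mixin1 Delta object] + [Outer Base object] + [Mixin1 Delta object] + [Mixin3 Outer Mixin1]
  take Right:  [Right Root Mixin1 Delta object] + [Outer Base object] + [Mixin1 Delta object] + [Outer Mixin1]
  take Root:  [Root Mixin1 Delta object] + [Outer Base object] + [Mixin1 Delta object] + [Outer Mixin1]
  take Outer:  [Mixin1 Delta object] + [Outer Base object] + [Mixin1 Delta object] + [Outer Mixin1]
  take Mixin1:  [Mixin1 Delta object] + [Base object] + [Mixin1 Delta object] + [Mixin1]
  take Delta:  [Delta object] + [Base object] + [Delta object]
  take Base:  [object] + [Base object] + [object]
  take object:  [object] + [object] + [object]
MRO: Mid Mixin3 Right Root Outer Mixin1 Delta Base object
save is defined in: Mixin1, Mixin3. First along the MRO is Mixin3.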